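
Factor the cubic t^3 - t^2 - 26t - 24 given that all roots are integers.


Try integer roots (divisors of -24). t=-4: p(-4)=0.
Divide out (t + 4): quotient is t^2 - 5t - 6.
Factor the quadratic: (t + 1)(t - 6)
Result: (t + 4)(t + 1)(t - 6)


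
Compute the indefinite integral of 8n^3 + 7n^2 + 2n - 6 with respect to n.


Reverse power rule on each term:
  ∫ 8n^3 dn = 2n^4
  ∫ 7n^2 dn = (7/3)n^3
  ∫ 2n dn = n^2
  ∫ -6 dn = -6n
F(n) = 2n^4 + (7/3)n^3 + n^2 - 6n + C


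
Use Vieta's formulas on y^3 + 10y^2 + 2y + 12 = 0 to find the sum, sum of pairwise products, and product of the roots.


Monic cubic y^3+by^2+cy+d=0: sum=-b, pairwise sum=c, product=-d.
b=10, c=2, d=12
r1+r2+r3 = -10
r1r2+r1r3+r2r3 = 2
r1r2r3 = -12


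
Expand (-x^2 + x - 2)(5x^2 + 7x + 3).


Distribute each term of the first polynomial:
  (-x^2)(5x^2 + 7x + 3) = -5x^4 - 7x^3 - 3x^2
  (x)(5x^2 + 7x + 3) = 5x^3 + 7x^2 + 3x
  (-2)(5x^2 + 7x + 3) = -10x^2 - 14x - 6
Sum: -5x^4 - 2x^3 - 6x^2 - 11x - 6


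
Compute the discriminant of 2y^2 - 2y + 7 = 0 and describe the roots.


D = b^2 - 4ac = (-2)^2 - 4(2)(7) = 4 - 56 = -52
Since D < 0: two complex conjugate roots (no real roots)


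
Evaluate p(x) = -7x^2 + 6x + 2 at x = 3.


Using direct substitution:
  -7 * (3)^2 = -63
  6 * (3)^1 = 18
  constant: 2
Sum = -63 + 18 + 2 = -43


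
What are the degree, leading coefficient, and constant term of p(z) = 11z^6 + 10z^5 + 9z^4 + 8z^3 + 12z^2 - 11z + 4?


Highest power of z is 6, with coefficient 11. Constant term is 4.
Degree = 6, leading coefficient = 11, constant term = 4


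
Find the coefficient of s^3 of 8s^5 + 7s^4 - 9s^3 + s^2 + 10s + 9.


Read off the coefficient of s^3: -9


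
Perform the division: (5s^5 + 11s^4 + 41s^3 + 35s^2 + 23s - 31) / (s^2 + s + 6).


(5s^5 + 11s^4 + 41s^3 + 35s^2 + 23s - 31) / (s^2 + s + 6)
Step 1: 5s^3 * (s^2 + s + 6) = 5s^5 + 5s^4 + 30s^3; subtract.
Step 2: 6s^2 * (s^2 + s + 6) = 6s^4 + 6s^3 + 36s^2; subtract.
Step 3: 5s * (s^2 + s + 6) = 5s^3 + 5s^2 + 30s; subtract.
Step 4: -6 * (s^2 + s + 6) = -6s^2 - 6s - 36; subtract.
Quotient: 5s^3 + 6s^2 + 5s - 6, Remainder: -s + 5


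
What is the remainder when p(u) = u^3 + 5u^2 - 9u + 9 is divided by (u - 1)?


By the Remainder Theorem, the remainder equals p(1):
  1*(1)^3 = 1
  5*(1)^2 = 5
  -9*(1)^1 = -9
  constant: 9
Sum: 1 + 5 - 9 + 9 = 6


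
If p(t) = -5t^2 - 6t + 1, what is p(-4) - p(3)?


p(-4) = -55
p(3) = -62
p(-4) - p(3) = -55 + 62 = 7


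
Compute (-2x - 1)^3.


Expand (-2x - 1)^3 by repeated multiplication:
  (-2x - 1)^2 = 4x^2 + 4x + 1
= -8x^3 - 12x^2 - 6x - 1


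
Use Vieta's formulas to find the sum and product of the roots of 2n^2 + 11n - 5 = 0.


For an^2+bn+c=0: sum = -b/a, product = c/a.
a=2, b=11, c=-5
Sum = -(11)/2 = -11/2
Product = (-5)/2 = -5/2


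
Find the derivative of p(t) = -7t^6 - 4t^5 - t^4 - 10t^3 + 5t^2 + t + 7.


Apply the power rule term by term:
  d/dt(-7t^6) = -42t^5
  d/dt(-4t^5) = -20t^4
  d/dt(-t^4) = -4t^3
  d/dt(-10t^3) = -30t^2
  d/dt(5t^2) = 10t
  d/dt(t) = 1
  d/dt(7) = 0
p'(t) = -42t^5 - 20t^4 - 4t^3 - 30t^2 + 10t + 1


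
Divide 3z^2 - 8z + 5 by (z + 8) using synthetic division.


Synthetic division with c = -8. Coefficients: 3, -8, 5
Bring down 3.
  3 * -8 = -24; -24 - 8 = -32
  -32 * -8 = 256; 256 + 5 = 261
Quotient: 3z - 32, Remainder: 261


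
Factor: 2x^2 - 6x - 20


Roots satisfy r1 + r2 = -b/a = 3 and r1*r2 = c/a = -10.
So r1 = -2, r2 = 5.
2x^2 - 6x - 20 = 2(x - r1)(x - r2) = 2(x + 2)(x - 5)


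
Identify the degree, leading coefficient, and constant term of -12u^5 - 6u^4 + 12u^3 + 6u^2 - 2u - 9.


Highest power of u is 5, with coefficient -12. Constant term is -9.
Degree = 5, leading coefficient = -12, constant term = -9


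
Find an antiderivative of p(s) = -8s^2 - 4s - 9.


Reverse power rule on each term:
  ∫ -8s^2 ds = -(8/3)s^3
  ∫ -4s ds = -2s^2
  ∫ -9 ds = -9s
F(s) = -(8/3)s^3 - 2s^2 - 9s + C


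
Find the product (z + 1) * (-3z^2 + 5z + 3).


Distribute each term of the first polynomial:
  (z)(-3z^2 + 5z + 3) = -3z^3 + 5z^2 + 3z
  (1)(-3z^2 + 5z + 3) = -3z^2 + 5z + 3
Sum: -3z^3 + 2z^2 + 8z + 3


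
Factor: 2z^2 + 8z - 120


Roots satisfy r1 + r2 = -b/a = -4 and r1*r2 = c/a = -60.
So r1 = -10, r2 = 6.
2z^2 + 8z - 120 = 2(z - r1)(z - r2) = 2(z + 10)(z - 6)


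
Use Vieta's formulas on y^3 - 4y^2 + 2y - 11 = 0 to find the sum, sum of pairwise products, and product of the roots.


Monic cubic y^3+by^2+cy+d=0: sum=-b, pairwise sum=c, product=-d.
b=-4, c=2, d=-11
r1+r2+r3 = 4
r1r2+r1r3+r2r3 = 2
r1r2r3 = 11


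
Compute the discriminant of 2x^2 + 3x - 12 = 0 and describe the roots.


D = b^2 - 4ac = (3)^2 - 4(2)(-12) = 9 + 96 = 105
Since D > 0: two distinct irrational roots


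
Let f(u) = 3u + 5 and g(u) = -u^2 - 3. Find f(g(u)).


Substitute g(u) into f:
f(g(u)) = 3*(-u^2 - 3) + 5
Expand and combine: -3u^2 - 4


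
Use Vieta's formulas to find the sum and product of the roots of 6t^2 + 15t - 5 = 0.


For at^2+bt+c=0: sum = -b/a, product = c/a.
a=6, b=15, c=-5
Sum = -(15)/6 = -5/2
Product = (-5)/6 = -5/6


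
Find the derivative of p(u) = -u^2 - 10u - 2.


Apply the power rule term by term:
  d/du(-u^2) = -2u
  d/du(-10u) = -10
  d/du(-2) = 0
p'(u) = -2u - 10


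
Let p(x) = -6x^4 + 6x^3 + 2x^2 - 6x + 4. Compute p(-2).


Using direct substitution:
  -6 * (-2)^4 = -96
  6 * (-2)^3 = -48
  2 * (-2)^2 = 8
  -6 * (-2)^1 = 12
  constant: 4
Sum = -96 - 48 + 8 + 12 + 4 = -120


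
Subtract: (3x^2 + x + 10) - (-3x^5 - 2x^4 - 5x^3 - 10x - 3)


Distribute the minus sign:
  (3x^2 + x + 10)
- (-3x^5 - 2x^4 - 5x^3 - 10x - 3)
Negate second polynomial: 3x^5 + 2x^4 + 5x^3 + 10x + 3
Add: 3x^5 + 2x^4 + 5x^3 + 3x^2 + 11x + 13


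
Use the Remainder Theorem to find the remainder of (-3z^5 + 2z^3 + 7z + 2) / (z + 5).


By the Remainder Theorem, the remainder equals p(-5):
  -3*(-5)^5 = 9375
  0*(-5)^4 = 0
  2*(-5)^3 = -250
  0*(-5)^2 = 0
  7*(-5)^1 = -35
  constant: 2
Sum: 9375 + 0 - 250 + 0 - 35 + 2 = 9092


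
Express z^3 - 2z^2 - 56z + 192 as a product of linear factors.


Try integer roots (divisors of 192). z=4: p(4)=0.
Divide out (z - 4): quotient is z^2 + 2z - 48.
Factor the quadratic: (z + 8)(z - 6)
Result: (z - 4)(z + 8)(z - 6)


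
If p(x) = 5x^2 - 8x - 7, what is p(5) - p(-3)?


p(5) = 78
p(-3) = 62
p(5) - p(-3) = 78 - 62 = 16


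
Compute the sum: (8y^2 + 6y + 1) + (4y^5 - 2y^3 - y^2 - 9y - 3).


Align terms by degree and add:
  8y^2 + 6y + 1
+ 4y^5 - 2y^3 - y^2 - 9y - 3
= 4y^5 - 2y^3 + 7y^2 - 3y - 2


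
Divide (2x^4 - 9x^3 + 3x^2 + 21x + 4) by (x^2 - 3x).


(2x^4 - 9x^3 + 3x^2 + 21x + 4) / (x^2 - 3x)
Step 1: 2x^2 * (x^2 - 3x) = 2x^4 - 6x^3; subtract.
Step 2: -3x * (x^2 - 3x) = -3x^3 + 9x^2; subtract.
Step 3: -6 * (x^2 - 3x) = -6x^2 + 18x; subtract.
Quotient: 2x^2 - 3x - 6, Remainder: 3x + 4


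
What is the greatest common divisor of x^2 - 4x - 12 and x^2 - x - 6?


Factor each:
  x^2 - 4x - 12 = (x + 2)(x - 6)
  x^2 - x - 6 = (x + 2)(x - 3)
Common monic factor: x + 2


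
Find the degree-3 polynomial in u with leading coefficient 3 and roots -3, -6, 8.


p(u) = 3(u + 3)(u + 6)(u - 8)
Expand: 3u^3 + 3u^2 - 162u - 432


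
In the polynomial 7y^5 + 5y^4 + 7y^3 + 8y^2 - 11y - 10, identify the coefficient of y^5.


Read off the coefficient of y^5: 7


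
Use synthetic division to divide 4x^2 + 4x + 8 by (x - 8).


Synthetic division with c = 8. Coefficients: 4, 4, 8
Bring down 4.
  4 * 8 = 32; 32 + 4 = 36
  36 * 8 = 288; 288 + 8 = 296
Quotient: 4x + 36, Remainder: 296


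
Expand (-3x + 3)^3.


Expand (-3x + 3)^3 by repeated multiplication:
  (-3x + 3)^2 = 9x^2 - 18x + 9
= -27x^3 + 81x^2 - 81x + 27


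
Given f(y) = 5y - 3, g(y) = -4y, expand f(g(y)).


Substitute g(y) into f:
f(g(y)) = 5*(-4y) + (-3)
Expand and combine: -20y - 3


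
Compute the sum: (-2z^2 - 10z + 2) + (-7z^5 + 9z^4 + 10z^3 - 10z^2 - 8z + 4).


Align terms by degree and add:
  -2z^2 - 10z + 2
  -7z^5 + 9z^4 + 10z^3 - 10z^2 - 8z + 4
= -7z^5 + 9z^4 + 10z^3 - 12z^2 - 18z + 6


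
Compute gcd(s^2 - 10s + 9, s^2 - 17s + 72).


Factor each:
  s^2 - 10s + 9 = (s - 9)(s - 1)
  s^2 - 17s + 72 = (s - 9)(s - 8)
Common monic factor: s - 9


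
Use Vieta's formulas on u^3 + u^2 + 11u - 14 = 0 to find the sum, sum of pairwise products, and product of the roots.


Monic cubic u^3+bu^2+cu+d=0: sum=-b, pairwise sum=c, product=-d.
b=1, c=11, d=-14
r1+r2+r3 = -1
r1r2+r1r3+r2r3 = 11
r1r2r3 = 14


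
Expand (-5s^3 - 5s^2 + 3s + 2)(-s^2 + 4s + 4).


Distribute each term of the first polynomial:
  (-5s^3)(-s^2 + 4s + 4) = 5s^5 - 20s^4 - 20s^3
  (-5s^2)(-s^2 + 4s + 4) = 5s^4 - 20s^3 - 20s^2
  (3s)(-s^2 + 4s + 4) = -3s^3 + 12s^2 + 12s
  (2)(-s^2 + 4s + 4) = -2s^2 + 8s + 8
Sum: 5s^5 - 15s^4 - 43s^3 - 10s^2 + 20s + 8


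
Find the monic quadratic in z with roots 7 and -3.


p(z) = (z - 7)(z + 3)
Expand: z^2 - 4z - 21


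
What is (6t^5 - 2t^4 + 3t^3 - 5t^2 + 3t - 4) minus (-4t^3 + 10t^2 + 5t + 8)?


Distribute the minus sign:
  (6t^5 - 2t^4 + 3t^3 - 5t^2 + 3t - 4)
- (-4t^3 + 10t^2 + 5t + 8)
Negate second polynomial: 4t^3 - 10t^2 - 5t - 8
Add: 6t^5 - 2t^4 + 7t^3 - 15t^2 - 2t - 12


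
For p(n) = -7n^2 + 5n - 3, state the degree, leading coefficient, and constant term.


Highest power of n is 2, with coefficient -7. Constant term is -3.
Degree = 2, leading coefficient = -7, constant term = -3


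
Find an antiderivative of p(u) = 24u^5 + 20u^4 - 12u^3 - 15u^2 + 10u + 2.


Reverse power rule on each term:
  ∫ 24u^5 du = 4u^6
  ∫ 20u^4 du = 4u^5
  ∫ -12u^3 du = -3u^4
  ∫ -15u^2 du = -5u^3
  ∫ 10u du = 5u^2
  ∫ 2 du = 2u
F(u) = 4u^6 + 4u^5 - 3u^4 - 5u^3 + 5u^2 + 2u + C


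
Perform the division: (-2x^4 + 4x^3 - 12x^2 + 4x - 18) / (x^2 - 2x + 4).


(-2x^4 + 4x^3 - 12x^2 + 4x - 18) / (x^2 - 2x + 4)
Step 1: -2x^2 * (x^2 - 2x + 4) = -2x^4 + 4x^3 - 8x^2; subtract.
Step 2: 0 * (x^2 - 2x + 4) = 0; subtract.
Step 3: -4 * (x^2 - 2x + 4) = -4x^2 + 8x - 16; subtract.
Quotient: -2x^2 - 4, Remainder: -4x - 2


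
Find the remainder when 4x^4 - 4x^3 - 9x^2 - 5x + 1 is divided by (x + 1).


By the Remainder Theorem, the remainder equals p(-1):
  4*(-1)^4 = 4
  -4*(-1)^3 = 4
  -9*(-1)^2 = -9
  -5*(-1)^1 = 5
  constant: 1
Sum: 4 + 4 - 9 + 5 + 1 = 5


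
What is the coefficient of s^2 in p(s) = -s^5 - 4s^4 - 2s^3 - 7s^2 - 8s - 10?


Read off the coefficient of s^2: -7


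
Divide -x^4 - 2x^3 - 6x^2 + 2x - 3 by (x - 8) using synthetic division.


Synthetic division with c = 8. Coefficients: -1, -2, -6, 2, -3
Bring down -1.
  -1 * 8 = -8; -8 - 2 = -10
  -10 * 8 = -80; -80 - 6 = -86
  -86 * 8 = -688; -688 + 2 = -686
  -686 * 8 = -5488; -5488 - 3 = -5491
Quotient: -x^3 - 10x^2 - 86x - 686, Remainder: -5491


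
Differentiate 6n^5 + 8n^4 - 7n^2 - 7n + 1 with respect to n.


Apply the power rule term by term:
  d/dn(6n^5) = 30n^4
  d/dn(8n^4) = 32n^3
  d/dn(-7n^2) = -14n
  d/dn(-7n) = -7
  d/dn(1) = 0
p'(n) = 30n^4 + 32n^3 - 14n - 7


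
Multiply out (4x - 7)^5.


Expand (4x - 7)^5 by repeated multiplication:
  (4x - 7)^2 = 16x^2 - 56x + 49
  (4x - 7)^3 = 64x^3 - 336x^2 + 588x - 343
  (4x - 7)^4 = 256x^4 - 1792x^3 + 4704x^2 - 5488x + 2401
= 1024x^5 - 8960x^4 + 31360x^3 - 54880x^2 + 48020x - 16807


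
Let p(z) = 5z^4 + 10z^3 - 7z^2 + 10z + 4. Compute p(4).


Using direct substitution:
  5 * (4)^4 = 1280
  10 * (4)^3 = 640
  -7 * (4)^2 = -112
  10 * (4)^1 = 40
  constant: 4
Sum = 1280 + 640 - 112 + 40 + 4 = 1852


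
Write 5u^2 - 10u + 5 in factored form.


Roots satisfy r1 + r2 = -b/a = 2 and r1*r2 = c/a = 1.
So r1 = 1, r2 = 1.
5u^2 - 10u + 5 = 5(u - r1)(u - r2) = 5(u - 1)(u - 1)


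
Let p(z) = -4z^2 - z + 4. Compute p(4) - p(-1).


p(4) = -64
p(-1) = 1
p(4) - p(-1) = -64 - 1 = -65


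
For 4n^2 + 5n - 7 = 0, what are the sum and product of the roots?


For an^2+bn+c=0: sum = -b/a, product = c/a.
a=4, b=5, c=-7
Sum = -(5)/4 = -5/4
Product = (-7)/4 = -7/4


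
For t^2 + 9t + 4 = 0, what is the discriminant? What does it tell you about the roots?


D = b^2 - 4ac = (9)^2 - 4(1)(4) = 81 - 16 = 65
Since D > 0: two distinct irrational roots


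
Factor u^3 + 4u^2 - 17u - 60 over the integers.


Try integer roots (divisors of -60). u=-5: p(-5)=0.
Divide out (u + 5): quotient is u^2 - u - 12.
Factor the quadratic: (u + 3)(u - 4)
Result: (u + 5)(u + 3)(u - 4)


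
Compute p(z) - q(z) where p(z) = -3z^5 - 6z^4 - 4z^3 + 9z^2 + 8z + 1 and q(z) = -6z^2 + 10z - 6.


Distribute the minus sign:
  (-3z^5 - 6z^4 - 4z^3 + 9z^2 + 8z + 1)
- (-6z^2 + 10z - 6)
Negate second polynomial: 6z^2 - 10z + 6
Add: -3z^5 - 6z^4 - 4z^3 + 15z^2 - 2z + 7


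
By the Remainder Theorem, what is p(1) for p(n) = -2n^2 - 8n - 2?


By the Remainder Theorem, the remainder equals p(1):
  -2*(1)^2 = -2
  -8*(1)^1 = -8
  constant: -2
Sum: -2 - 8 - 2 = -12


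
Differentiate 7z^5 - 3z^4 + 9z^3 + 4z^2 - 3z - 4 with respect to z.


Apply the power rule term by term:
  d/dz(7z^5) = 35z^4
  d/dz(-3z^4) = -12z^3
  d/dz(9z^3) = 27z^2
  d/dz(4z^2) = 8z
  d/dz(-3z) = -3
  d/dz(-4) = 0
p'(z) = 35z^4 - 12z^3 + 27z^2 + 8z - 3


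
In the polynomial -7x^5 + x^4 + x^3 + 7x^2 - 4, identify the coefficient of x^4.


Read off the coefficient of x^4: 1


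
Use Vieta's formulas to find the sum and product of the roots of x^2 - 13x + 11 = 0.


For ax^2+bx+c=0: sum = -b/a, product = c/a.
a=1, b=-13, c=11
Sum = -(-13)/1 = 13
Product = (11)/1 = 11


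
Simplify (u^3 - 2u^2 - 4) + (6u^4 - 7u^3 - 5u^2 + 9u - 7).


Align terms by degree and add:
  u^3 - 2u^2 - 4
+ 6u^4 - 7u^3 - 5u^2 + 9u - 7
= 6u^4 - 6u^3 - 7u^2 + 9u - 11


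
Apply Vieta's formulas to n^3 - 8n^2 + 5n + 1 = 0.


Monic cubic n^3+bn^2+cn+d=0: sum=-b, pairwise sum=c, product=-d.
b=-8, c=5, d=1
r1+r2+r3 = 8
r1r2+r1r3+r2r3 = 5
r1r2r3 = -1


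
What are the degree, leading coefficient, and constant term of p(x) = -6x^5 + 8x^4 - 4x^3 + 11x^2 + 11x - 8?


Highest power of x is 5, with coefficient -6. Constant term is -8.
Degree = 5, leading coefficient = -6, constant term = -8


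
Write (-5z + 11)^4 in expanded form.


Expand (-5z + 11)^4 by repeated multiplication:
  (-5z + 11)^2 = 25z^2 - 110z + 121
  (-5z + 11)^3 = -125z^3 + 825z^2 - 1815z + 1331
= 625z^4 - 5500z^3 + 18150z^2 - 26620z + 14641


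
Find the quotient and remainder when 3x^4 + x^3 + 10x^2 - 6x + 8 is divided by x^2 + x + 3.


(3x^4 + x^3 + 10x^2 - 6x + 8) / (x^2 + x + 3)
Step 1: 3x^2 * (x^2 + x + 3) = 3x^4 + 3x^3 + 9x^2; subtract.
Step 2: -2x * (x^2 + x + 3) = -2x^3 - 2x^2 - 6x; subtract.
Step 3: 3 * (x^2 + x + 3) = 3x^2 + 3x + 9; subtract.
Quotient: 3x^2 - 2x + 3, Remainder: -3x - 1


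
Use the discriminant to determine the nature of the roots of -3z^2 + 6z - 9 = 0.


D = b^2 - 4ac = (6)^2 - 4(-3)(-9) = 36 - 108 = -72
Since D < 0: two complex conjugate roots (no real roots)


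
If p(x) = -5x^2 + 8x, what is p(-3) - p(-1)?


p(-3) = -69
p(-1) = -13
p(-3) - p(-1) = -69 + 13 = -56


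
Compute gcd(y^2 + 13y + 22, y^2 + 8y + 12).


Factor each:
  y^2 + 13y + 22 = (y + 2)(y + 11)
  y^2 + 8y + 12 = (y + 2)(y + 6)
Common monic factor: y + 2


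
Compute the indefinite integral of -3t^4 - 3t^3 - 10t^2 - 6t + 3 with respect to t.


Reverse power rule on each term:
  ∫ -3t^4 dt = -(3/5)t^5
  ∫ -3t^3 dt = -(3/4)t^4
  ∫ -10t^2 dt = -(10/3)t^3
  ∫ -6t dt = -3t^2
  ∫ 3 dt = 3t
F(t) = -(3/5)t^5 - (3/4)t^4 - (10/3)t^3 - 3t^2 + 3t + C


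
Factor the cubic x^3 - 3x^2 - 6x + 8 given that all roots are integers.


Try integer roots (divisors of 8). x=4: p(4)=0.
Divide out (x - 4): quotient is x^2 + x - 2.
Factor the quadratic: (x + 2)(x - 1)
Result: (x - 4)(x + 2)(x - 1)


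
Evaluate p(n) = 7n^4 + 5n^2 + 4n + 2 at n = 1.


Using direct substitution:
  7 * (1)^4 = 7
  0 * (1)^3 = 0
  5 * (1)^2 = 5
  4 * (1)^1 = 4
  constant: 2
Sum = 7 + 0 + 5 + 4 + 2 = 18


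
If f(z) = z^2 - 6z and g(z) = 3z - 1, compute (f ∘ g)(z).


Substitute g(z) into f:
f(g(z)) = 1*(3z - 1)^2 + (-6)*(3z - 1)
(3z - 1)^2 = 9z^2 - 6z + 1
Expand and combine: 9z^2 - 24z + 7


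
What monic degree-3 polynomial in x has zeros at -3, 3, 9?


p(x) = (x + 3)(x - 3)(x - 9)
Expand: x^3 - 9x^2 - 9x + 81


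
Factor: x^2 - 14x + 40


Roots satisfy r1 + r2 = -b/a = 14 and r1*r2 = c/a = 40.
So r1 = 10, r2 = 4.
x^2 - 14x + 40 = (x - r1)(x - r2) = (x - 10)(x - 4)


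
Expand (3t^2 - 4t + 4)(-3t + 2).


Distribute each term of the first polynomial:
  (3t^2)(-3t + 2) = -9t^3 + 6t^2
  (-4t)(-3t + 2) = 12t^2 - 8t
  (4)(-3t + 2) = -12t + 8
Sum: -9t^3 + 18t^2 - 20t + 8


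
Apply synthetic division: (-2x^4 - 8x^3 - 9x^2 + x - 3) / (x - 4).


Synthetic division with c = 4. Coefficients: -2, -8, -9, 1, -3
Bring down -2.
  -2 * 4 = -8; -8 - 8 = -16
  -16 * 4 = -64; -64 - 9 = -73
  -73 * 4 = -292; -292 + 1 = -291
  -291 * 4 = -1164; -1164 - 3 = -1167
Quotient: -2x^3 - 16x^2 - 73x - 291, Remainder: -1167


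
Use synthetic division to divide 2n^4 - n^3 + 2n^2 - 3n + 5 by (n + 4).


Synthetic division with c = -4. Coefficients: 2, -1, 2, -3, 5
Bring down 2.
  2 * -4 = -8; -8 - 1 = -9
  -9 * -4 = 36; 36 + 2 = 38
  38 * -4 = -152; -152 - 3 = -155
  -155 * -4 = 620; 620 + 5 = 625
Quotient: 2n^3 - 9n^2 + 38n - 155, Remainder: 625


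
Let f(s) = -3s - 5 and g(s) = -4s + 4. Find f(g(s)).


Substitute g(s) into f:
f(g(s)) = -3*(-4s + 4) + (-5)
Expand and combine: 12s - 17


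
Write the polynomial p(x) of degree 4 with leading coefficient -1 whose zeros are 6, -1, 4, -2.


p(x) = -(x - 6)(x + 1)(x - 4)(x + 2)
Expand: -x^4 + 7x^3 + 4x^2 - 52x - 48


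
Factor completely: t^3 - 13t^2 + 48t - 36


Try integer roots (divisors of -36). t=1: p(1)=0.
Divide out (t - 1): quotient is t^2 - 12t + 36.
Factor the quadratic: (t - 6)(t - 6)
Result: (t - 1)(t - 6)(t - 6)


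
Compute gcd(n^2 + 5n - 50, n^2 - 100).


Factor each:
  n^2 + 5n - 50 = (n + 10)(n - 5)
  n^2 - 100 = (n + 10)(n - 10)
Common monic factor: n + 10


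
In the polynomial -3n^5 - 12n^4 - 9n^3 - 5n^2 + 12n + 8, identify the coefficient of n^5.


Read off the coefficient of n^5: -3


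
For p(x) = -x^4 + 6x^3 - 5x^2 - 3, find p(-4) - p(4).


p(-4) = -723
p(4) = 45
p(-4) - p(4) = -723 - 45 = -768


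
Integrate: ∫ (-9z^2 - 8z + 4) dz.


Reverse power rule on each term:
  ∫ -9z^2 dz = -3z^3
  ∫ -8z dz = -4z^2
  ∫ 4 dz = 4z
F(z) = -3z^3 - 4z^2 + 4z + C


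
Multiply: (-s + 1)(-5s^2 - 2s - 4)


Distribute each term of the first polynomial:
  (-s)(-5s^2 - 2s - 4) = 5s^3 + 2s^2 + 4s
  (1)(-5s^2 - 2s - 4) = -5s^2 - 2s - 4
Sum: 5s^3 - 3s^2 + 2s - 4


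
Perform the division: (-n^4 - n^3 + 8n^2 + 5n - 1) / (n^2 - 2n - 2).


(-n^4 - n^3 + 8n^2 + 5n - 1) / (n^2 - 2n - 2)
Step 1: -n^2 * (n^2 - 2n - 2) = -n^4 + 2n^3 + 2n^2; subtract.
Step 2: -3n * (n^2 - 2n - 2) = -3n^3 + 6n^2 + 6n; subtract.
Step 3: 0 * (n^2 - 2n - 2) = 0; subtract.
Quotient: -n^2 - 3n, Remainder: -n - 1


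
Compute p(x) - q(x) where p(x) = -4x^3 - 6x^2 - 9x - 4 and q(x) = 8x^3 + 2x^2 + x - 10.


Distribute the minus sign:
  (-4x^3 - 6x^2 - 9x - 4)
- (8x^3 + 2x^2 + x - 10)
Negate second polynomial: -8x^3 - 2x^2 - x + 10
Add: -12x^3 - 8x^2 - 10x + 6


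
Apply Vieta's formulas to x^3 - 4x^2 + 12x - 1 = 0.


Monic cubic x^3+bx^2+cx+d=0: sum=-b, pairwise sum=c, product=-d.
b=-4, c=12, d=-1
r1+r2+r3 = 4
r1r2+r1r3+r2r3 = 12
r1r2r3 = 1


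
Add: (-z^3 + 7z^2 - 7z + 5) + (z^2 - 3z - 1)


Align terms by degree and add:
  -z^3 + 7z^2 - 7z + 5
+ z^2 - 3z - 1
= -z^3 + 8z^2 - 10z + 4


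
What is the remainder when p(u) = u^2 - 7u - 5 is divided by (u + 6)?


By the Remainder Theorem, the remainder equals p(-6):
  1*(-6)^2 = 36
  -7*(-6)^1 = 42
  constant: -5
Sum: 36 + 42 - 5 = 73


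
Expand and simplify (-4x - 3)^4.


Expand (-4x - 3)^4 by repeated multiplication:
  (-4x - 3)^2 = 16x^2 + 24x + 9
  (-4x - 3)^3 = -64x^3 - 144x^2 - 108x - 27
= 256x^4 + 768x^3 + 864x^2 + 432x + 81


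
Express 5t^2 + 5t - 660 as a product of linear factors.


Roots satisfy r1 + r2 = -b/a = -1 and r1*r2 = c/a = -132.
So r1 = 11, r2 = -12.
5t^2 + 5t - 660 = 5(t - r1)(t - r2) = 5(t - 11)(t + 12)


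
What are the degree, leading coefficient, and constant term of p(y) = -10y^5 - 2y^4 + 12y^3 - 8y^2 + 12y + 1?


Highest power of y is 5, with coefficient -10. Constant term is 1.
Degree = 5, leading coefficient = -10, constant term = 1


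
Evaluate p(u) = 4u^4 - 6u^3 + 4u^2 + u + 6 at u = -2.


Using direct substitution:
  4 * (-2)^4 = 64
  -6 * (-2)^3 = 48
  4 * (-2)^2 = 16
  1 * (-2)^1 = -2
  constant: 6
Sum = 64 + 48 + 16 - 2 + 6 = 132


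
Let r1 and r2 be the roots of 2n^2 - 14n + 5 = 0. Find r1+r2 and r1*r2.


For an^2+bn+c=0: sum = -b/a, product = c/a.
a=2, b=-14, c=5
Sum = -(-14)/2 = 7
Product = (5)/2 = 5/2


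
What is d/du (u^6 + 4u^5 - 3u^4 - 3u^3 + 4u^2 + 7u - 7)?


Apply the power rule term by term:
  d/du(u^6) = 6u^5
  d/du(4u^5) = 20u^4
  d/du(-3u^4) = -12u^3
  d/du(-3u^3) = -9u^2
  d/du(4u^2) = 8u
  d/du(7u) = 7
  d/du(-7) = 0
p'(u) = 6u^5 + 20u^4 - 12u^3 - 9u^2 + 8u + 7


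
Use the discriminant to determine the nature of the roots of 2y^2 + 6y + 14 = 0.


D = b^2 - 4ac = (6)^2 - 4(2)(14) = 36 - 112 = -76
Since D < 0: two complex conjugate roots (no real roots)


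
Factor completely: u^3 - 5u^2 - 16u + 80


Try integer roots (divisors of 80). u=5: p(5)=0.
Divide out (u - 5): quotient is u^2 - 16.
Factor the quadratic: (u + 4)(u - 4)
Result: (u - 5)(u + 4)(u - 4)


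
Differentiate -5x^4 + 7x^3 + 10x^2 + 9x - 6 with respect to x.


Apply the power rule term by term:
  d/dx(-5x^4) = -20x^3
  d/dx(7x^3) = 21x^2
  d/dx(10x^2) = 20x
  d/dx(9x) = 9
  d/dx(-6) = 0
p'(x) = -20x^3 + 21x^2 + 20x + 9


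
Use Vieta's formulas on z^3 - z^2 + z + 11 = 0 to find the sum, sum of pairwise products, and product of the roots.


Monic cubic z^3+bz^2+cz+d=0: sum=-b, pairwise sum=c, product=-d.
b=-1, c=1, d=11
r1+r2+r3 = 1
r1r2+r1r3+r2r3 = 1
r1r2r3 = -11


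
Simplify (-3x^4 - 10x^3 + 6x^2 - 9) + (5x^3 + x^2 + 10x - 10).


Align terms by degree and add:
  -3x^4 - 10x^3 + 6x^2 - 9
+ 5x^3 + x^2 + 10x - 10
= -3x^4 - 5x^3 + 7x^2 + 10x - 19


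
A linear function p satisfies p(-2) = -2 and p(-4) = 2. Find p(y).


p(y) = my + b. Using p(-2)=-2, p(-4)=2:
m = (-2 - 2)/(-2 + 4) = -4/2 = -2
b = -2 - m*(-2) = -2 - 4 = -6
p(y) = -2y - 6


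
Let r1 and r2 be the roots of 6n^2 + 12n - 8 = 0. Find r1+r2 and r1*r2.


For an^2+bn+c=0: sum = -b/a, product = c/a.
a=6, b=12, c=-8
Sum = -(12)/6 = -2
Product = (-8)/6 = -4/3


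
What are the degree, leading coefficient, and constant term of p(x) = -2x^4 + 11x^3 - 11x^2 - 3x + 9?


Highest power of x is 4, with coefficient -2. Constant term is 9.
Degree = 4, leading coefficient = -2, constant term = 9


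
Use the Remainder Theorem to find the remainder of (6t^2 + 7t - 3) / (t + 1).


By the Remainder Theorem, the remainder equals p(-1):
  6*(-1)^2 = 6
  7*(-1)^1 = -7
  constant: -3
Sum: 6 - 7 - 3 = -4


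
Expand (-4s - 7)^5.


Expand (-4s - 7)^5 by repeated multiplication:
  (-4s - 7)^2 = 16s^2 + 56s + 49
  (-4s - 7)^3 = -64s^3 - 336s^2 - 588s - 343
  (-4s - 7)^4 = 256s^4 + 1792s^3 + 4704s^2 + 5488s + 2401
= -1024s^5 - 8960s^4 - 31360s^3 - 54880s^2 - 48020s - 16807


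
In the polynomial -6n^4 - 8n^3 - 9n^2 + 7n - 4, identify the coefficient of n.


Read off the coefficient of n: 7


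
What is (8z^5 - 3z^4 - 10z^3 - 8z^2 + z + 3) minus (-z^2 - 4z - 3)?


Distribute the minus sign:
  (8z^5 - 3z^4 - 10z^3 - 8z^2 + z + 3)
- (-z^2 - 4z - 3)
Negate second polynomial: z^2 + 4z + 3
Add: 8z^5 - 3z^4 - 10z^3 - 7z^2 + 5z + 6


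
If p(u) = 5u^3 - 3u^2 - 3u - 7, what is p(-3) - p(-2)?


p(-3) = -160
p(-2) = -53
p(-3) - p(-2) = -160 + 53 = -107


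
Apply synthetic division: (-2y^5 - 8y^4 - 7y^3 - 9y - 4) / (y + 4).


Synthetic division with c = -4. Coefficients: -2, -8, -7, 0, -9, -4
Bring down -2.
  -2 * -4 = 8; 8 - 8 = 0
  0 * -4 = 0; 0 - 7 = -7
  -7 * -4 = 28; 28 + 0 = 28
  28 * -4 = -112; -112 - 9 = -121
  -121 * -4 = 484; 484 - 4 = 480
Quotient: -2y^4 - 7y^2 + 28y - 121, Remainder: 480


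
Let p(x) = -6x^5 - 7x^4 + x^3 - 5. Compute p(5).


Using direct substitution:
  -6 * (5)^5 = -18750
  -7 * (5)^4 = -4375
  1 * (5)^3 = 125
  0 * (5)^2 = 0
  0 * (5)^1 = 0
  constant: -5
Sum = -18750 - 4375 + 125 + 0 + 0 - 5 = -23005


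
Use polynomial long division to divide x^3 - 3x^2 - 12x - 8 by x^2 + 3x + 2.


(x^3 - 3x^2 - 12x - 8) / (x^2 + 3x + 2)
Step 1: x * (x^2 + 3x + 2) = x^3 + 3x^2 + 2x; subtract.
Step 2: -6 * (x^2 + 3x + 2) = -6x^2 - 18x - 12; subtract.
Quotient: x - 6, Remainder: 4x + 4


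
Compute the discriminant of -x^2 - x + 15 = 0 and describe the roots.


D = b^2 - 4ac = (-1)^2 - 4(-1)(15) = 1 + 60 = 61
Since D > 0: two distinct irrational roots


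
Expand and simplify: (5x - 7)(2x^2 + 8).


Distribute each term of the first polynomial:
  (5x)(2x^2 + 8) = 10x^3 + 40x
  (-7)(2x^2 + 8) = -14x^2 - 56
Sum: 10x^3 - 14x^2 + 40x - 56


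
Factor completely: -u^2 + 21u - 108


Roots satisfy r1 + r2 = -b/a = 21 and r1*r2 = c/a = 108.
So r1 = 12, r2 = 9.
-u^2 + 21u - 108 = -(u - r1)(u - r2) = -(u - 12)(u - 9)


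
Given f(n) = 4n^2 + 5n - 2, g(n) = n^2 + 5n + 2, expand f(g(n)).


Substitute g(n) into f:
f(g(n)) = 4*(n^2 + 5n + 2)^2 + 5*(n^2 + 5n + 2) + (-2)
(n^2 + 5n + 2)^2 = n^4 + 10n^3 + 29n^2 + 20n + 4
Expand and combine: 4n^4 + 40n^3 + 121n^2 + 105n + 24


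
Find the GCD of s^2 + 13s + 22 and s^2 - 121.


Factor each:
  s^2 + 13s + 22 = (s + 11)(s + 2)
  s^2 - 121 = (s + 11)(s - 11)
Common monic factor: s + 11


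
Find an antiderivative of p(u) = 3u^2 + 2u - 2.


Reverse power rule on each term:
  ∫ 3u^2 du = u^3
  ∫ 2u du = u^2
  ∫ -2 du = -2u
F(u) = u^3 + u^2 - 2u + C


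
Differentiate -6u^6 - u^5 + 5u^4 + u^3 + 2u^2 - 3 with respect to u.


Apply the power rule term by term:
  d/du(-6u^6) = -36u^5
  d/du(-u^5) = -5u^4
  d/du(5u^4) = 20u^3
  d/du(u^3) = 3u^2
  d/du(2u^2) = 4u
  d/du(-3) = 0
p'(u) = -36u^5 - 5u^4 + 20u^3 + 3u^2 + 4u


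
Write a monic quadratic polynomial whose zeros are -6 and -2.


p(z) = (z + 6)(z + 2)
Expand: z^2 + 8z + 12


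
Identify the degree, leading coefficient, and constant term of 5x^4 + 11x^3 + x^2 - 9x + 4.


Highest power of x is 4, with coefficient 5. Constant term is 4.
Degree = 4, leading coefficient = 5, constant term = 4


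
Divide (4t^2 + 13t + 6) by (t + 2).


(4t^2 + 13t + 6) / (t + 2)
Step 1: 4t * (t + 2) = 4t^2 + 8t; subtract.
Step 2: 5 * (t + 2) = 5t + 10; subtract.
Quotient: 4t + 5, Remainder: -4


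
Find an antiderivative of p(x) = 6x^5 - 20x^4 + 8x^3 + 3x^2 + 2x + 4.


Reverse power rule on each term:
  ∫ 6x^5 dx = x^6
  ∫ -20x^4 dx = -4x^5
  ∫ 8x^3 dx = 2x^4
  ∫ 3x^2 dx = x^3
  ∫ 2x dx = x^2
  ∫ 4 dx = 4x
F(x) = x^6 - 4x^5 + 2x^4 + x^3 + x^2 + 4x + C


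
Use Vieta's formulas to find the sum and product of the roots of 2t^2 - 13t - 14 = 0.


For at^2+bt+c=0: sum = -b/a, product = c/a.
a=2, b=-13, c=-14
Sum = -(-13)/2 = 13/2
Product = (-14)/2 = -7


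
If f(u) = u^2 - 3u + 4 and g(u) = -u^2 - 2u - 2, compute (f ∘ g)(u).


Substitute g(u) into f:
f(g(u)) = 1*(-u^2 - 2u - 2)^2 + (-3)*(-u^2 - 2u - 2) + 4
(-u^2 - 2u - 2)^2 = u^4 + 4u^3 + 8u^2 + 8u + 4
Expand and combine: u^4 + 4u^3 + 11u^2 + 14u + 14


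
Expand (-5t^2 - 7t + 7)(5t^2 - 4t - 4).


Distribute each term of the first polynomial:
  (-5t^2)(5t^2 - 4t - 4) = -25t^4 + 20t^3 + 20t^2
  (-7t)(5t^2 - 4t - 4) = -35t^3 + 28t^2 + 28t
  (7)(5t^2 - 4t - 4) = 35t^2 - 28t - 28
Sum: -25t^4 - 15t^3 + 83t^2 - 28


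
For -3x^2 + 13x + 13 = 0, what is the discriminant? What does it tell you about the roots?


D = b^2 - 4ac = (13)^2 - 4(-3)(13) = 169 + 156 = 325
Since D > 0: two distinct irrational roots


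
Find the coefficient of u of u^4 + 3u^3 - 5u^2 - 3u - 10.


Read off the coefficient of u: -3


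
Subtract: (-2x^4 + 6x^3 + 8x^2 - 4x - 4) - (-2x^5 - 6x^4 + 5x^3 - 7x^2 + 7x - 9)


Distribute the minus sign:
  (-2x^4 + 6x^3 + 8x^2 - 4x - 4)
- (-2x^5 - 6x^4 + 5x^3 - 7x^2 + 7x - 9)
Negate second polynomial: 2x^5 + 6x^4 - 5x^3 + 7x^2 - 7x + 9
Add: 2x^5 + 4x^4 + x^3 + 15x^2 - 11x + 5


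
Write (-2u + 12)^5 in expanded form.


Expand (-2u + 12)^5 by repeated multiplication:
  (-2u + 12)^2 = 4u^2 - 48u + 144
  (-2u + 12)^3 = -8u^3 + 144u^2 - 864u + 1728
  (-2u + 12)^4 = 16u^4 - 384u^3 + 3456u^2 - 13824u + 20736
= -32u^5 + 960u^4 - 11520u^3 + 69120u^2 - 207360u + 248832


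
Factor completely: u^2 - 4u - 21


Roots satisfy r1 + r2 = -b/a = 4 and r1*r2 = c/a = -21.
So r1 = 7, r2 = -3.
u^2 - 4u - 21 = (u - r1)(u - r2) = (u - 7)(u + 3)


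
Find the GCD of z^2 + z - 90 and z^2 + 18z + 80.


Factor each:
  z^2 + z - 90 = (z + 10)(z - 9)
  z^2 + 18z + 80 = (z + 10)(z + 8)
Common monic factor: z + 10


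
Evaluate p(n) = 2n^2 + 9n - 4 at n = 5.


Using direct substitution:
  2 * (5)^2 = 50
  9 * (5)^1 = 45
  constant: -4
Sum = 50 + 45 - 4 = 91


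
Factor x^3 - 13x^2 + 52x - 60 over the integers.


Try integer roots (divisors of -60). x=5: p(5)=0.
Divide out (x - 5): quotient is x^2 - 8x + 12.
Factor the quadratic: (x - 6)(x - 2)
Result: (x - 5)(x - 6)(x - 2)


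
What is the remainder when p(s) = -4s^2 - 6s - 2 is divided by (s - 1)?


By the Remainder Theorem, the remainder equals p(1):
  -4*(1)^2 = -4
  -6*(1)^1 = -6
  constant: -2
Sum: -4 - 6 - 2 = -12


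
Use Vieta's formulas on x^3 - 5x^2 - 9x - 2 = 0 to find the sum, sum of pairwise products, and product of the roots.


Monic cubic x^3+bx^2+cx+d=0: sum=-b, pairwise sum=c, product=-d.
b=-5, c=-9, d=-2
r1+r2+r3 = 5
r1r2+r1r3+r2r3 = -9
r1r2r3 = 2


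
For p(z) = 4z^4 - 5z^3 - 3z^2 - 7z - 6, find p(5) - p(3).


p(5) = 1759
p(3) = 135
p(5) - p(3) = 1759 - 135 = 1624


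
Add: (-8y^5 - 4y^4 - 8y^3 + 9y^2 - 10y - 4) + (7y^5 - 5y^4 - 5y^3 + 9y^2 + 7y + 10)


Align terms by degree and add:
  -8y^5 - 4y^4 - 8y^3 + 9y^2 - 10y - 4
+ 7y^5 - 5y^4 - 5y^3 + 9y^2 + 7y + 10
= -y^5 - 9y^4 - 13y^3 + 18y^2 - 3y + 6


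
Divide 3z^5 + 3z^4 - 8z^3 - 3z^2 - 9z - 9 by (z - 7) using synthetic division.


Synthetic division with c = 7. Coefficients: 3, 3, -8, -3, -9, -9
Bring down 3.
  3 * 7 = 21; 21 + 3 = 24
  24 * 7 = 168; 168 - 8 = 160
  160 * 7 = 1120; 1120 - 3 = 1117
  1117 * 7 = 7819; 7819 - 9 = 7810
  7810 * 7 = 54670; 54670 - 9 = 54661
Quotient: 3z^4 + 24z^3 + 160z^2 + 1117z + 7810, Remainder: 54661


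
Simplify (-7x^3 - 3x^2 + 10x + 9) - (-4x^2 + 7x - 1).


Distribute the minus sign:
  (-7x^3 - 3x^2 + 10x + 9)
- (-4x^2 + 7x - 1)
Negate second polynomial: 4x^2 - 7x + 1
Add: -7x^3 + x^2 + 3x + 10


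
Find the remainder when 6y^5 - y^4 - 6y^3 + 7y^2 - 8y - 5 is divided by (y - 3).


By the Remainder Theorem, the remainder equals p(3):
  6*(3)^5 = 1458
  -1*(3)^4 = -81
  -6*(3)^3 = -162
  7*(3)^2 = 63
  -8*(3)^1 = -24
  constant: -5
Sum: 1458 - 81 - 162 + 63 - 24 - 5 = 1249


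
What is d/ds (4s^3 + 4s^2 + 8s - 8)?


Apply the power rule term by term:
  d/ds(4s^3) = 12s^2
  d/ds(4s^2) = 8s
  d/ds(8s) = 8
  d/ds(-8) = 0
p'(s) = 12s^2 + 8s + 8


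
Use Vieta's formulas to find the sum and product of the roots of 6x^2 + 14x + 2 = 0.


For ax^2+bx+c=0: sum = -b/a, product = c/a.
a=6, b=14, c=2
Sum = -(14)/6 = -7/3
Product = (2)/6 = 1/3


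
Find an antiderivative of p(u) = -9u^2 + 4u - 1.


Reverse power rule on each term:
  ∫ -9u^2 du = -3u^3
  ∫ 4u du = 2u^2
  ∫ -1 du = -u
F(u) = -3u^3 + 2u^2 - u + C


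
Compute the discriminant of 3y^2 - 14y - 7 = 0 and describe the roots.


D = b^2 - 4ac = (-14)^2 - 4(3)(-7) = 196 + 84 = 280
Since D > 0: two distinct irrational roots


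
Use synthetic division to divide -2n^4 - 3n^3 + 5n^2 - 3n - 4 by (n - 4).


Synthetic division with c = 4. Coefficients: -2, -3, 5, -3, -4
Bring down -2.
  -2 * 4 = -8; -8 - 3 = -11
  -11 * 4 = -44; -44 + 5 = -39
  -39 * 4 = -156; -156 - 3 = -159
  -159 * 4 = -636; -636 - 4 = -640
Quotient: -2n^3 - 11n^2 - 39n - 159, Remainder: -640


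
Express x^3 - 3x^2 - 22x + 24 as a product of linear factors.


Try integer roots (divisors of 24). x=-4: p(-4)=0.
Divide out (x + 4): quotient is x^2 - 7x + 6.
Factor the quadratic: (x - 1)(x - 6)
Result: (x + 4)(x - 1)(x - 6)


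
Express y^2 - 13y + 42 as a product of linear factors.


Roots satisfy r1 + r2 = -b/a = 13 and r1*r2 = c/a = 42.
So r1 = 6, r2 = 7.
y^2 - 13y + 42 = (y - r1)(y - r2) = (y - 6)(y - 7)


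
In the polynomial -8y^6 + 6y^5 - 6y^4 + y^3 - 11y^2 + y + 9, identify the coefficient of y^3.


Read off the coefficient of y^3: 1


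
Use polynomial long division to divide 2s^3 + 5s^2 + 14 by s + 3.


(2s^3 + 5s^2 + 14) / (s + 3)
Step 1: 2s^2 * (s + 3) = 2s^3 + 6s^2; subtract.
Step 2: -s * (s + 3) = -s^2 - 3s; subtract.
Step 3: 3 * (s + 3) = 3s + 9; subtract.
Quotient: 2s^2 - s + 3, Remainder: 5


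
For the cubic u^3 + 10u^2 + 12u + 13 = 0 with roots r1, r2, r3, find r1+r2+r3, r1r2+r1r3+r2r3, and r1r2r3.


Monic cubic u^3+bu^2+cu+d=0: sum=-b, pairwise sum=c, product=-d.
b=10, c=12, d=13
r1+r2+r3 = -10
r1r2+r1r3+r2r3 = 12
r1r2r3 = -13


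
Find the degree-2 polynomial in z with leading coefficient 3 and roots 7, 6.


p(z) = 3(z - 7)(z - 6)
Expand: 3z^2 - 39z + 126


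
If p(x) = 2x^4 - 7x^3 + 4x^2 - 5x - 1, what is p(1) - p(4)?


p(1) = -7
p(4) = 107
p(1) - p(4) = -7 - 107 = -114


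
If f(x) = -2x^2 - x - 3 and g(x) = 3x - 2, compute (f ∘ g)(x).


Substitute g(x) into f:
f(g(x)) = -2*(3x - 2)^2 + (-1)*(3x - 2) + (-3)
(3x - 2)^2 = 9x^2 - 12x + 4
Expand and combine: -18x^2 + 21x - 9


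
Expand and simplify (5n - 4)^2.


Expand (5n - 4)^2 by repeated multiplication:
= 25n^2 - 40n + 16


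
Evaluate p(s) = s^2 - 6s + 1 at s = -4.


Using direct substitution:
  1 * (-4)^2 = 16
  -6 * (-4)^1 = 24
  constant: 1
Sum = 16 + 24 + 1 = 41


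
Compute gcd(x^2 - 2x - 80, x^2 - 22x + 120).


Factor each:
  x^2 - 2x - 80 = (x - 10)(x + 8)
  x^2 - 22x + 120 = (x - 10)(x - 12)
Common monic factor: x - 10


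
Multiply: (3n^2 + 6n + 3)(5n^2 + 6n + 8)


Distribute each term of the first polynomial:
  (3n^2)(5n^2 + 6n + 8) = 15n^4 + 18n^3 + 24n^2
  (6n)(5n^2 + 6n + 8) = 30n^3 + 36n^2 + 48n
  (3)(5n^2 + 6n + 8) = 15n^2 + 18n + 24
Sum: 15n^4 + 48n^3 + 75n^2 + 66n + 24


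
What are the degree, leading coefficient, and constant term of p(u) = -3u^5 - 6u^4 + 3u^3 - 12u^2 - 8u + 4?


Highest power of u is 5, with coefficient -3. Constant term is 4.
Degree = 5, leading coefficient = -3, constant term = 4


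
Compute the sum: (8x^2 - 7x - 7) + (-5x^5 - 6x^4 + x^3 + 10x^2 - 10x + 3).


Align terms by degree and add:
  8x^2 - 7x - 7
  -5x^5 - 6x^4 + x^3 + 10x^2 - 10x + 3
= -5x^5 - 6x^4 + x^3 + 18x^2 - 17x - 4


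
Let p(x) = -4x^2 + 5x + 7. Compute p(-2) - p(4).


p(-2) = -19
p(4) = -37
p(-2) - p(4) = -19 + 37 = 18


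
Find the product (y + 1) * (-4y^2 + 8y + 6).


Distribute each term of the first polynomial:
  (y)(-4y^2 + 8y + 6) = -4y^3 + 8y^2 + 6y
  (1)(-4y^2 + 8y + 6) = -4y^2 + 8y + 6
Sum: -4y^3 + 4y^2 + 14y + 6


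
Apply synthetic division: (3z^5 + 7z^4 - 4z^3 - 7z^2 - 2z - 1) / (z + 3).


Synthetic division with c = -3. Coefficients: 3, 7, -4, -7, -2, -1
Bring down 3.
  3 * -3 = -9; -9 + 7 = -2
  -2 * -3 = 6; 6 - 4 = 2
  2 * -3 = -6; -6 - 7 = -13
  -13 * -3 = 39; 39 - 2 = 37
  37 * -3 = -111; -111 - 1 = -112
Quotient: 3z^4 - 2z^3 + 2z^2 - 13z + 37, Remainder: -112


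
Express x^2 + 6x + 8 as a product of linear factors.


Roots satisfy r1 + r2 = -b/a = -6 and r1*r2 = c/a = 8.
So r1 = -2, r2 = -4.
x^2 + 6x + 8 = (x - r1)(x - r2) = (x + 2)(x + 4)


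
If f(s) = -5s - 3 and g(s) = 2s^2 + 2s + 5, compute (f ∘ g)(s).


Substitute g(s) into f:
f(g(s)) = -5*(2s^2 + 2s + 5) + (-3)
Expand and combine: -10s^2 - 10s - 28


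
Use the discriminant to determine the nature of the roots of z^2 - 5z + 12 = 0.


D = b^2 - 4ac = (-5)^2 - 4(1)(12) = 25 - 48 = -23
Since D < 0: two complex conjugate roots (no real roots)


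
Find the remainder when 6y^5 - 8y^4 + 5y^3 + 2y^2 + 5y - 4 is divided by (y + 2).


By the Remainder Theorem, the remainder equals p(-2):
  6*(-2)^5 = -192
  -8*(-2)^4 = -128
  5*(-2)^3 = -40
  2*(-2)^2 = 8
  5*(-2)^1 = -10
  constant: -4
Sum: -192 - 128 - 40 + 8 - 10 - 4 = -366


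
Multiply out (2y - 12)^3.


Expand (2y - 12)^3 by repeated multiplication:
  (2y - 12)^2 = 4y^2 - 48y + 144
= 8y^3 - 144y^2 + 864y - 1728


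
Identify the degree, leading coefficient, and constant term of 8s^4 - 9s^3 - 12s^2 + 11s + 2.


Highest power of s is 4, with coefficient 8. Constant term is 2.
Degree = 4, leading coefficient = 8, constant term = 2


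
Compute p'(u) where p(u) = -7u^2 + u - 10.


Apply the power rule term by term:
  d/du(-7u^2) = -14u
  d/du(u) = 1
  d/du(-10) = 0
p'(u) = -14u + 1


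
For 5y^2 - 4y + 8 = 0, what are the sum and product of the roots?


For ay^2+by+c=0: sum = -b/a, product = c/a.
a=5, b=-4, c=8
Sum = -(-4)/5 = 4/5
Product = (8)/5 = 8/5


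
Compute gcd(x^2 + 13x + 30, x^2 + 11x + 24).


Factor each:
  x^2 + 13x + 30 = (x + 3)(x + 10)
  x^2 + 11x + 24 = (x + 3)(x + 8)
Common monic factor: x + 3


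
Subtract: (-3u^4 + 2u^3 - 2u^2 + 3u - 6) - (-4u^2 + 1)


Distribute the minus sign:
  (-3u^4 + 2u^3 - 2u^2 + 3u - 6)
- (-4u^2 + 1)
Negate second polynomial: 4u^2 - 1
Add: -3u^4 + 2u^3 + 2u^2 + 3u - 7


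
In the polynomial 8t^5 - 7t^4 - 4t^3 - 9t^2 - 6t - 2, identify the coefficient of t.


Read off the coefficient of t: -6


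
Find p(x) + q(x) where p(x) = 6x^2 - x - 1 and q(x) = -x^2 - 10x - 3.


Align terms by degree and add:
  6x^2 - x - 1
  -x^2 - 10x - 3
= 5x^2 - 11x - 4


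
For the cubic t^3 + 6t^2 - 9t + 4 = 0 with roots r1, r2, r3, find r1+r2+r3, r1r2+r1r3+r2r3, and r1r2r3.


Monic cubic t^3+bt^2+ct+d=0: sum=-b, pairwise sum=c, product=-d.
b=6, c=-9, d=4
r1+r2+r3 = -6
r1r2+r1r3+r2r3 = -9
r1r2r3 = -4


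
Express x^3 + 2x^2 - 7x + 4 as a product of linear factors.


Try integer roots (divisors of 4). x=-4: p(-4)=0.
Divide out (x + 4): quotient is x^2 - 2x + 1.
Factor the quadratic: (x - 1)(x - 1)
Result: (x + 4)(x - 1)(x - 1)


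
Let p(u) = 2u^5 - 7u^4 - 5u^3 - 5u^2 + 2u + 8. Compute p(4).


Using direct substitution:
  2 * (4)^5 = 2048
  -7 * (4)^4 = -1792
  -5 * (4)^3 = -320
  -5 * (4)^2 = -80
  2 * (4)^1 = 8
  constant: 8
Sum = 2048 - 1792 - 320 - 80 + 8 + 8 = -128


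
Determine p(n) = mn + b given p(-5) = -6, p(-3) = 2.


p(n) = mn + b. Using p(-5)=-6, p(-3)=2:
m = (-6 - 2)/(-5 + 3) = -8/-2 = 4
b = -6 - m*(-5) = -6 + 20 = 14
p(n) = 4n + 14


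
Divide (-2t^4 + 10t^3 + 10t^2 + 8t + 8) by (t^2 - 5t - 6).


(-2t^4 + 10t^3 + 10t^2 + 8t + 8) / (t^2 - 5t - 6)
Step 1: -2t^2 * (t^2 - 5t - 6) = -2t^4 + 10t^3 + 12t^2; subtract.
Step 2: 0 * (t^2 - 5t - 6) = 0; subtract.
Step 3: -2 * (t^2 - 5t - 6) = -2t^2 + 10t + 12; subtract.
Quotient: -2t^2 - 2, Remainder: -2t - 4


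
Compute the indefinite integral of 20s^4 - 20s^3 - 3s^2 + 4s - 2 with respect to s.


Reverse power rule on each term:
  ∫ 20s^4 ds = 4s^5
  ∫ -20s^3 ds = -5s^4
  ∫ -3s^2 ds = -s^3
  ∫ 4s ds = 2s^2
  ∫ -2 ds = -2s
F(s) = 4s^5 - 5s^4 - s^3 + 2s^2 - 2s + C


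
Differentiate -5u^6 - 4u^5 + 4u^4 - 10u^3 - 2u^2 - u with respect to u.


Apply the power rule term by term:
  d/du(-5u^6) = -30u^5
  d/du(-4u^5) = -20u^4
  d/du(4u^4) = 16u^3
  d/du(-10u^3) = -30u^2
  d/du(-2u^2) = -4u
  d/du(-u) = -1
p'(u) = -30u^5 - 20u^4 + 16u^3 - 30u^2 - 4u - 1
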